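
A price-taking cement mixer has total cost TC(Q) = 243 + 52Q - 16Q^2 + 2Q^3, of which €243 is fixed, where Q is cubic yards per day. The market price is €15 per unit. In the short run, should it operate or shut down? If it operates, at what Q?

Strip out fixed cost: VC = 52Q - 16Q^2 + 2Q^3. Then AVC = 52 - 16Q + 2Q^2 and MC = 52 - 32Q + 6Q^2.
AVC hits its minimum where MC = AVC, at Q = 4, giving min AVC = 52 - 16·4 + 2·4^2 = €20.
P = €15 lies below min AVC = €20; no output level covers variable cost.
Shutting down limits the loss to fixed cost, €243.

Shut down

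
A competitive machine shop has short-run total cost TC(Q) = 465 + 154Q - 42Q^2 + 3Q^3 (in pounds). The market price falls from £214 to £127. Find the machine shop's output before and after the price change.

MC = 154 - 84Q + 9Q^2; the shutdown threshold is min AVC = £7 (at Q = 7).
At P = £214 ≥ min AVC, set P = MC on the rising branch: Q = 10.
At P = £127 ≥ min AVC, set P = MC: Q = 9. The firm stays open but cuts output.

Output falls from 10 to 9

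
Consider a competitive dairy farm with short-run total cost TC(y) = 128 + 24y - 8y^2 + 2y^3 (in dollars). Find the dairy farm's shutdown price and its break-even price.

Shutdown price = min AVC. AVC = 24 - 8y + 2y^2, with vertex at y = 2 and minimum $16.
ATC = 128/y + 24 - 8y + 2y^2. Setting dATC/dy = −128/y^2 − 8 + 4y = 0 gives y = 4 (since 4·4^3 − 8·4^2 = 128).
min ATC = 128/4 + 24 − 8·4 + 2·4^2 = $56. That is the break-even price.
Between these two prices the firm operates at a loss; above $56 it earns a profit.

Shutdown price = $16; break-even price = $56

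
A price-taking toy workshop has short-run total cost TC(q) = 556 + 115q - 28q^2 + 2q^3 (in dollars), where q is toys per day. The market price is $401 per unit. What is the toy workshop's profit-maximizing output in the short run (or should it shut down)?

Strip out fixed cost: VC = 115q - 28q^2 + 2q^3. Then AVC = 115 - 28q + 2q^2 and MC = 115 - 56q + 6q^2.
The AVC parabola has its vertex at q = 28/4 = 7, where AVC = 115 - 28·7 + 2·7^2 = $17.
Because $401 ≥ $17, revenue can cover variable cost; the firm operates.
Solving P = MC: -286 - 56q + 6q^2 = 0 ⇒ q = -11/3 or 13. On the upward-sloping branch, q* = 13.
Check: AVC at q = 13 is $89 ≤ P, so revenue covers variable cost.
Profit = P·q − TC = 401·13 − 1713 = $3500.

Produce at q = 13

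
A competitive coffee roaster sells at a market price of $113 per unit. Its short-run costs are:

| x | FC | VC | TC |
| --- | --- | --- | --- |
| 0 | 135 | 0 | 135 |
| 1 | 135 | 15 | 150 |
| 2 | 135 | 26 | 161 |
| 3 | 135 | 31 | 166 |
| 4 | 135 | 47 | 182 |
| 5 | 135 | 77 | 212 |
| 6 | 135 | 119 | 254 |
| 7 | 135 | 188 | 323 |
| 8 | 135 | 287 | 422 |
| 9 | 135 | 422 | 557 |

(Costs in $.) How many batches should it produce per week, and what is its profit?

x = 8; profit = $482

Tabulate TR − TC: x=0: -135; x=1: -37; x=2: 65; x=3: 173; x=4: 270; x=5: 353; x=6: 424; x=7: 468; x=8: 482; x=9: 460.
Profit is maximized at x = 8. AVC there is 287/8 = $35.88 ≤ P, so producing beats shutting down (which would give -$135).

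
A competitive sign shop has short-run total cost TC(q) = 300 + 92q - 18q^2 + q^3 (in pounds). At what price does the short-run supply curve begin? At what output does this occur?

Short-run supply begins at min AVC. From VC = 92q - 18q^2 + q^3, AVC = 92 - 18q + q^2.
dAVC/dq = -18 + 2q = 0 gives q = 9. min AVC = 92 - 18·9 + 9^2 = 11.
So the shutdown price is £11.

£11 per unit, at q = 9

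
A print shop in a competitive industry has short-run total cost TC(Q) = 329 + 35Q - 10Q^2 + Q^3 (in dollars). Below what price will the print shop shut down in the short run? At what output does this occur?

$10 per unit, at Q = 5

Short-run supply begins at min AVC. From VC = 35Q - 10Q^2 + Q^3, AVC = 35 - 10Q + Q^2.
At the minimum of AVC, MC = AVC. MC = 35 - 20Q + 3Q^2; setting MC = AVC gives 2Q^2 - 10Q = 0, so Q = 5. min AVC = 10.
The firm shuts down for any P below $10.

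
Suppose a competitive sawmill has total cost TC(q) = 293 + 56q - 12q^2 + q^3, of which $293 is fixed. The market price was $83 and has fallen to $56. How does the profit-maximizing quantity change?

AVC = 56 - 12q + q^2, minimized at q = 6 where min AVC = $20. MC = 56 - 24q + 3q^2.
With P = $83 above the shutdown price, P = MC gives q = 9.
At P = $56 ≥ min AVC, set P = MC: q = 8. The firm stays open but cuts output.

Output falls from 9 to 8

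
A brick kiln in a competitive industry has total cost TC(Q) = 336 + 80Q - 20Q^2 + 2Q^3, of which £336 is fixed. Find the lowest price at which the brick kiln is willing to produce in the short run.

The firm shuts down when price falls below the minimum of average variable cost. AVC = VC/Q = 80 - 20Q + 2Q^2.
At the minimum of AVC, MC = AVC. MC = 80 - 40Q + 6Q^2; setting MC = AVC gives 4Q^2 - 20Q = 0, so Q = 5. min AVC = 30.
So the shutdown price is £30.

£30 per unit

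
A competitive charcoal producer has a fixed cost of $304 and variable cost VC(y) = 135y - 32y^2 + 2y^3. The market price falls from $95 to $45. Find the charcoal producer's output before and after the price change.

Output falls from 10 to 9

AVC = 135 - 32y + 2y^2, minimized at y = 8 where min AVC = $7. MC = 135 - 64y + 6y^2.
At P = $95 ≥ min AVC, set P = MC on the rising branch: y = 10.
At P = $45 ≥ min AVC, set P = MC: y = 9. The firm stays open but cuts output.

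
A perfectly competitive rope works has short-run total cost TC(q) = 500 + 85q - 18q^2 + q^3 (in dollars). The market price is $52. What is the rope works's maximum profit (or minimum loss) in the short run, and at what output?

AVC = 85 - 18q + q^2 has its minimum $4 at q = 9; price $52 clears that bar, so the firm operates.
With MC = 85 - 36q + 3q^2, P = MC on the upward-sloping part at q* = 11.
TR = 52·11 = 572. TC = 500 + 88 = 588. Profit = 572 − 588 = -$16.
That loss of $16 beats the $500 the firm would lose by shutting down; producing recovers $484 of fixed cost.

Profit = -$16 at q = 11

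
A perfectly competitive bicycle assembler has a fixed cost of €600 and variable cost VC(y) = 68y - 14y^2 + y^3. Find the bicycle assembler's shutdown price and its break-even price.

Shutdown price = min AVC. AVC = 68 - 14y + y^2, with vertex at y = 7 and minimum €19.
ATC = 600/y + 68 - 14y + y^2. Setting dATC/dy = −600/y^2 − 14 + 2y = 0 gives y = 10 (since 2·10^3 − 14·10^2 = 600).
min ATC = 600/10 + 68 − 14·10 + 10^2 = €88. That is the break-even price.
Between these two prices the firm operates at a loss; above €88 it earns a profit.

Shutdown price = €19; break-even price = €88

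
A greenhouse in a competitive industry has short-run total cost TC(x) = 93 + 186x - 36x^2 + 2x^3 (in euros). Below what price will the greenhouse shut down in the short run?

The shutdown price is the minimum of AVC. VC = 186x - 36x^2 + 2x^3, so AVC = 186 - 36x + 2x^2.
At the minimum of AVC, MC = AVC. MC = 186 - 72x + 6x^2; setting MC = AVC gives 4x^2 - 36x = 0, so x = 9. min AVC = 24.
So the shutdown price is €24.

€24 per unit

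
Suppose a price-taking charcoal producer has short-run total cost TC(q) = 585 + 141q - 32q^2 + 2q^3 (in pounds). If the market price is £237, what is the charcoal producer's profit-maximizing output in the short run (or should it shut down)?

Produce at q = 12

From TC, MC = TC'(q) = 141 - 64q + 6q^2 and AVC = VC/q = 141 - 32q + 2q^2.
The AVC parabola has its vertex at q = 32/4 = 8, where AVC = 141 - 32·8 + 2·8^2 = £13.
Because £237 ≥ £13, revenue can cover variable cost; the firm operates.
Solving P = MC: -96 - 64q + 6q^2 = 0 ⇒ q = -4/3 or 12. On the upward-sloping branch, q* = 12.
Check: AVC at q = 12 is £45 ≤ P, so revenue covers variable cost.
Profit = P·q − TC = 237·12 − 1125 = £1719.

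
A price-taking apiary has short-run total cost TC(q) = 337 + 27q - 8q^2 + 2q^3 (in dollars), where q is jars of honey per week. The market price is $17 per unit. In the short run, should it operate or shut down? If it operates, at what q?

Variable cost is VC = 27q - 8q^2 + 2q^3, so AVC = VC/q = 27 - 8q + 2q^2 and MC = dTC/dq = 27 - 16q + 6q^2.
AVC is minimized where dAVC/dq = -8 + 4q = 0, at q = 2; min AVC = 27 - 8·2 + 2·2^2 = $19.
With P < min AVC ($17 < $19), every unit sold adds to the loss.
Shutting down limits the loss to fixed cost, $337.

Shut down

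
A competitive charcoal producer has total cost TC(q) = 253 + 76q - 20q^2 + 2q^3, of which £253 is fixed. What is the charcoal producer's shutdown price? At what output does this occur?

Short-run supply begins at min AVC. From VC = 76q - 20q^2 + 2q^3, AVC = 76 - 20q + 2q^2.
At the minimum of AVC, MC = AVC. MC = 76 - 40q + 6q^2; setting MC = AVC gives 4q^2 - 20q = 0, so q = 5. min AVC = 26.
The firm shuts down for any P below £26.

£26 per unit, at q = 5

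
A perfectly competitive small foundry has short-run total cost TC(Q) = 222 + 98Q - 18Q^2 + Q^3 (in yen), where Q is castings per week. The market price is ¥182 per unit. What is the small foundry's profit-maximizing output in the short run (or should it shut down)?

Strip out fixed cost: VC = 98Q - 18Q^2 + Q^3. Then AVC = 98 - 18Q + Q^2 and MC = 98 - 36Q + 3Q^2.
AVC is minimized where dAVC/dQ = -18 + 2Q = 0, at Q = 9; min AVC = 98 - 18·9 + 9^2 = ¥17.
P = ¥182 exceeds min AVC = ¥17, so the firm stays open.
P = MC gives -84 - 36Q + 3Q^2 = 0, with roots -2 and 14. Take the larger (rising MC): Q* = 14.
Check: AVC at Q = 14 is ¥42 ≤ P, so revenue covers variable cost.
Profit = P·Q − TC = 182·14 − 810 = ¥1738.

Produce at Q = 14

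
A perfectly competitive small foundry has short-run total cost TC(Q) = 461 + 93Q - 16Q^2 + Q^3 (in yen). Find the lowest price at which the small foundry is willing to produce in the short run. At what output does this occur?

¥29 per unit, at Q = 8

The firm shuts down when price falls below the minimum of average variable cost. AVC = VC/Q = 93 - 16Q + Q^2.
At the minimum of AVC, MC = AVC. MC = 93 - 32Q + 3Q^2; setting MC = AVC gives 2Q^2 - 16Q = 0, so Q = 8. min AVC = 29.
For P < ¥29 the firm produces nothing.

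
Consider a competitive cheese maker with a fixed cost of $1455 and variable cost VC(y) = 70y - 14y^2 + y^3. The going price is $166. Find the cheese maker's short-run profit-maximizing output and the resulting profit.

AVC = 70 - 14y + y^2 has its minimum $21 at y = 7; price $166 clears that bar, so the firm operates.
With MC = 70 - 28y + 3y^2, P = MC on the upward-sloping part at y* = 12.
TR = 166·12 = 1992. TC = 1455 + 552 = 2007. Profit = 1992 − 2007 = -$15.
That loss of $15 beats the $1455 the firm would lose by shutting down; producing recovers $1440 of fixed cost.

Profit = -$15 at y = 12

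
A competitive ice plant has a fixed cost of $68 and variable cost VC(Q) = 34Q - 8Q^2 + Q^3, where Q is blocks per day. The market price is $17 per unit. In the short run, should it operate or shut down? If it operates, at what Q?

From TC, MC = TC'(Q) = 34 - 16Q + 3Q^2 and AVC = VC/Q = 34 - 8Q + Q^2.
AVC is minimized where dAVC/dQ = -8 + 2Q = 0, at Q = 4; min AVC = 34 - 8·4 + 4^2 = $18.
P = $17 lies below min AVC = $18; no output level covers variable cost.
Shutting down limits the loss to fixed cost, $68.

Shut down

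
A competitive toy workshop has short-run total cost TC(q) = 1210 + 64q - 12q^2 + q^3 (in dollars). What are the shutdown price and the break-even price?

Shutdown price = min AVC. AVC = 64 - 12q + q^2, with vertex at q = 6 and minimum $28.
ATC = 1210/q + 64 - 12q + q^2. Setting dATC/dq = −1210/q^2 − 12 + 2q = 0 gives q = 11 (since 2·11^3 − 12·11^2 = 1210).
min ATC = 1210/11 + 64 − 12·11 + 11^2 = $163. That is the break-even price.
For $28 ≤ P < $163 the firm produces at a loss; below $28 it shuts down.

Shutdown price = $28; break-even price = $163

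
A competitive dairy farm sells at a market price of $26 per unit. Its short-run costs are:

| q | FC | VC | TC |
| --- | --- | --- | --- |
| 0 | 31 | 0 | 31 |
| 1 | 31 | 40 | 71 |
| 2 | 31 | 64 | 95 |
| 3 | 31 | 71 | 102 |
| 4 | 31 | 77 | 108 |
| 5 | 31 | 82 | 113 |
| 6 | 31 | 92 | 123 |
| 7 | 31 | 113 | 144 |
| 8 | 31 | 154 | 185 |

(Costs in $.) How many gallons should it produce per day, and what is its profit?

Tabulate TR − TC: q=0: -31; q=1: -45; q=2: -43; q=3: -24; q=4: -4; q=5: 17; q=6: 33; q=7: 38; q=8: 23.
Profit is maximized at q = 7. AVC there is 113/7 = $16.14 ≤ P, so producing beats shutting down (which would give -$31).

q = 7; profit = $38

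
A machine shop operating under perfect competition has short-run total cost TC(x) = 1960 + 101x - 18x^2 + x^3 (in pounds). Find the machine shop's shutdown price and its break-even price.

Shutdown price = min AVC. AVC = 101 - 18x + x^2, with vertex at x = 9 and minimum £20.
ATC = 1960/x + 101 - 18x + x^2. Setting dATC/dx = −1960/x^2 − 18 + 2x = 0 gives x = 14 (since 2·14^3 − 18·14^2 = 1960).
min ATC = 1960/14 + 101 − 18·14 + 14^2 = £185. That is the break-even price.
Between these two prices the firm operates at a loss; above £185 it earns a profit.

Shutdown price = £20; break-even price = £185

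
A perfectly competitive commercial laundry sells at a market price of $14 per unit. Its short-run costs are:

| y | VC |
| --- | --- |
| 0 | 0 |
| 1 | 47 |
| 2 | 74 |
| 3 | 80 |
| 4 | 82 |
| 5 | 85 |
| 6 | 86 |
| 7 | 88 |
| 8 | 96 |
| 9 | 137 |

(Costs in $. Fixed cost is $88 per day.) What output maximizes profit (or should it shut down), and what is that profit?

y = 8; profit = -$72

Compute π = P·y − TC at each output: y=0: -88; y=1: -121; y=2: -134; y=3: -126; y=4: -114; y=5: -103; y=6: -90; y=7: -78; y=8: -72; y=9: -99.
Profit is maximized at y = 8. AVC there is 96/8 = $12 ≤ P, so producing beats shutting down (which would give -$88).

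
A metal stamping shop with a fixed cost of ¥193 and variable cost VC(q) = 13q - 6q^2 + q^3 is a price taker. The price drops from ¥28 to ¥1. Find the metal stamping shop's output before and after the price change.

MC = 13 - 12q + 3q^2; the shutdown threshold is min AVC = ¥4 (at q = 3).
At P = ¥28 ≥ min AVC, set P = MC on the rising branch: q = 5.
At P = ¥1 < min AVC = ¥4, price no longer covers variable cost at any output, so the firm shuts down: q = 0.

Output falls from 5 to 0 (the firm shuts down)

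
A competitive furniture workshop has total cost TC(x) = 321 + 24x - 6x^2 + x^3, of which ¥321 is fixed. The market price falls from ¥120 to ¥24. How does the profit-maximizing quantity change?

Output falls from 8 to 4

AVC = 24 - 6x + x^2, minimized at x = 3 where min AVC = ¥15. MC = 24 - 12x + 3x^2.
With P = ¥120 above the shutdown price, P = MC gives x = 8.
At P = ¥24 ≥ min AVC, set P = MC: x = 4. The firm stays open but cuts output.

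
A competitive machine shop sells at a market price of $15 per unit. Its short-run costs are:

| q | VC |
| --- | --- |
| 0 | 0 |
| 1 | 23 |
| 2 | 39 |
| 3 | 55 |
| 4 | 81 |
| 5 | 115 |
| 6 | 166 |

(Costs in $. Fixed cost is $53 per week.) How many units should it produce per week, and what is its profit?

q = 0 (shut down); profit = -$53

Compute π = P·q − TC at each output: q=0: -53; q=1: -61; q=2: -62; q=3: -63; q=4: -74; q=5: -93; q=6: -129.
Profit is highest at q = 0. Equivalently, the lowest AVC in the table is 55/3 ≈ $18.33 at q = 3, and P = $15 falls below it — price never covers variable cost, so the firm shuts down and loses only its fixed cost.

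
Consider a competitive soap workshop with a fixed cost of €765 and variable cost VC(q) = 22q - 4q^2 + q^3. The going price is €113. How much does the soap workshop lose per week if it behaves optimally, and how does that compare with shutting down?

AVC = 22 - 4q + q^2 has its minimum €18 at q = 2; price €113 clears that bar, so the firm operates.
With MC = 22 - 8q + 3q^2, P = MC on the upward-sloping part at q* = 7.
TR = 113·7 = 791. TC = 765 + 301 = 1066. Profit = 791 − 1066 = -€275.
By producing, the firm covers all variable cost plus €490 of fixed cost; shutting down would lose the full €765.

Profit = -€275 at q = 7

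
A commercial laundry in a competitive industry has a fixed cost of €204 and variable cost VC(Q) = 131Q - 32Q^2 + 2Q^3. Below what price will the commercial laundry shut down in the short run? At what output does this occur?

The shutdown price is the minimum of AVC. VC = 131Q - 32Q^2 + 2Q^3, so AVC = 131 - 32Q + 2Q^2.
At the minimum of AVC, MC = AVC. MC = 131 - 64Q + 6Q^2; setting MC = AVC gives 4Q^2 - 32Q = 0, so Q = 8. min AVC = 3.
The firm shuts down for any P below €3.

€3 per unit, at Q = 8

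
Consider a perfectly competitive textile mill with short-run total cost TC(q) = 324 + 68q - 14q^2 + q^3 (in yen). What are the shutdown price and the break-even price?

AVC = 68 - 14q + q^2; minimized at q = 7, giving min AVC = ¥19. That is the shutdown price.
ATC = 324/q + 68 - 14q + q^2. Setting dATC/dq = −324/q^2 − 14 + 2q = 0 gives q = 9 (since 2·9^3 − 14·9^2 = 324).
min ATC = 324/9 + 68 − 14·9 + 9^2 = ¥59. That is the break-even price.
For ¥19 ≤ P < ¥59 the firm produces at a loss; below ¥19 it shuts down.

Shutdown price = ¥19; break-even price = ¥59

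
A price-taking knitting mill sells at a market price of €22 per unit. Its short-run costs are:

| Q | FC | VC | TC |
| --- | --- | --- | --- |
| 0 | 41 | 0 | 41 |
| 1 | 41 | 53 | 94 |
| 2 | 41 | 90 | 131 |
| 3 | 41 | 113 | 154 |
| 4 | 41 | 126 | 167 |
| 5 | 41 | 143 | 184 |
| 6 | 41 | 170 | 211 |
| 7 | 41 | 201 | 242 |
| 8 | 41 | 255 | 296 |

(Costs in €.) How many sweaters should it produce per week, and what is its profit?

Tabulate TR − TC: Q=0: -41; Q=1: -72; Q=2: -87; Q=3: -88; Q=4: -79; Q=5: -74; Q=6: -79; Q=7: -88; Q=8: -120.
Profit is highest at Q = 0. Equivalently, the lowest AVC in the table is 170/6 ≈ €28.33 at Q = 6, and P = €22 falls below it — price never covers variable cost, so the firm shuts down and loses only its fixed cost.

Q = 0 (shut down); profit = -€41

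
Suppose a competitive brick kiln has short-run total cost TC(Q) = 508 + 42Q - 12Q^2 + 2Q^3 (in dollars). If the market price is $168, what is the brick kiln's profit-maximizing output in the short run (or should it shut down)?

From TC, MC = TC'(Q) = 42 - 24Q + 6Q^2 and AVC = VC/Q = 42 - 12Q + 2Q^2.
AVC is minimized where dAVC/dQ = -12 + 4Q = 0, at Q = 3; min AVC = 42 - 12·3 + 2·3^2 = $24.
Because $168 ≥ $24, revenue can cover variable cost; the firm operates.
P = MC gives -126 - 24Q + 6Q^2 = 0, with roots -3 and 7. Take the larger (rising MC): Q* = 7.
Check: AVC at Q = 7 is $56 ≤ P, so revenue covers variable cost.
Profit = P·Q − TC = 168·7 − 900 = $276.

Produce at Q = 7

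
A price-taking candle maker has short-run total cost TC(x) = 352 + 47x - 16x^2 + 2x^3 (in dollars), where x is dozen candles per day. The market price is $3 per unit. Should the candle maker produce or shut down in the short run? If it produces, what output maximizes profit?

Variable cost is VC = 47x - 16x^2 + 2x^3, so AVC = VC/x = 47 - 16x + 2x^2 and MC = dTC/dx = 47 - 32x + 6x^2.
AVC is minimized where dAVC/dx = -16 + 4x = 0, at x = 4; min AVC = 47 - 16·4 + 2·4^2 = $15.
P = $3 lies below min AVC = $15; no output level covers variable cost.
The firm minimizes its loss by shutting down and losing only its fixed cost of $352.

Shut down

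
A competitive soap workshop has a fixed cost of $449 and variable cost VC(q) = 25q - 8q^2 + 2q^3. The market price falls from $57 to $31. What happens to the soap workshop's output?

Output falls from 4 to 3

AVC = 25 - 8q + 2q^2, minimized at q = 2 where min AVC = $17. MC = 25 - 16q + 6q^2.
At P = $57 ≥ min AVC, set P = MC on the rising branch: q = 4.
At P = $31 ≥ min AVC, set P = MC: q = 3. The firm stays open but cuts output.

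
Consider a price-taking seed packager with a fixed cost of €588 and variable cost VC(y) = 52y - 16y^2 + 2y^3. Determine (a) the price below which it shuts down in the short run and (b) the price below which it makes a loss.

AVC = 52 - 16y + 2y^2; minimized at y = 4, giving min AVC = €20. That is the shutdown price.
ATC = 588/y + 52 - 16y + 2y^2. Setting dATC/dy = −588/y^2 − 16 + 4y = 0 gives y = 7 (since 4·7^3 − 16·7^2 = 588).
min ATC = 588/7 + 52 − 16·7 + 2·7^2 = €122. That is the break-even price.
For €20 ≤ P < €122 the firm produces at a loss; below €20 it shuts down.

Shutdown price = €20; break-even price = €122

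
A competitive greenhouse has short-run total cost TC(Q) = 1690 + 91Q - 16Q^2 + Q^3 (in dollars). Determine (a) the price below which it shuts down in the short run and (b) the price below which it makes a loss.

Shutdown price = $27; break-even price = $182

Shutdown price = min AVC. AVC = 91 - 16Q + Q^2, with vertex at Q = 8 and minimum $27.
ATC = 1690/Q + 91 - 16Q + Q^2. Setting dATC/dQ = −1690/Q^2 − 16 + 2Q = 0 gives Q = 13 (since 2·13^3 − 16·13^2 = 1690).
min ATC = 1690/13 + 91 − 16·13 + 13^2 = $182. That is the break-even price.
Between these two prices the firm operates at a loss; above $182 it earns a profit.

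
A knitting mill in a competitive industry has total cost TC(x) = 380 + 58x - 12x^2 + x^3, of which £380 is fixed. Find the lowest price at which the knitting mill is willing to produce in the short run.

£22 per unit

The firm shuts down when price falls below the minimum of average variable cost. AVC = VC/x = 58 - 12x + x^2.
At the minimum of AVC, MC = AVC. MC = 58 - 24x + 3x^2; setting MC = AVC gives 2x^2 - 12x = 0, so x = 6. min AVC = 22.
For P < £22 the firm produces nothing.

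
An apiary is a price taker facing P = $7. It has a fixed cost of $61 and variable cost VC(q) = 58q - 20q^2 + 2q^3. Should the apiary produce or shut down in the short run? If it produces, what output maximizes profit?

Variable cost is VC = 58q - 20q^2 + 2q^3, so AVC = VC/q = 58 - 20q + 2q^2 and MC = dTC/dq = 58 - 40q + 6q^2.
The AVC parabola has its vertex at q = 20/4 = 5, where AVC = 58 - 20·5 + 2·5^2 = $8.
With P < min AVC ($7 < $8), every unit sold adds to the loss.
Shutting down limits the loss to fixed cost, $61.

Shut down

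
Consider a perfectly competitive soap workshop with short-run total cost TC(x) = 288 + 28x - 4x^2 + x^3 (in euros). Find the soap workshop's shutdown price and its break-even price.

AVC = 28 - 4x + x^2; minimized at x = 2, giving min AVC = €24. That is the shutdown price.
ATC = 288/x + 28 - 4x + x^2. Setting dATC/dx = −288/x^2 − 4 + 2x = 0 gives x = 6 (since 2·6^3 − 4·6^2 = 288).
min ATC = 288/6 + 28 − 4·6 + 6^2 = €88. That is the break-even price.
For €24 ≤ P < €88 the firm produces at a loss; below €24 it shuts down.

Shutdown price = €24; break-even price = €88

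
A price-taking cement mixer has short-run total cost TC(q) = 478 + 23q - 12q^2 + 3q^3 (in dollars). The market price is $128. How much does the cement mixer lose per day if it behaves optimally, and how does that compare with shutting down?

Profit = -$28 at q = 5

AVC = 23 - 12q + 3q^2; min AVC = $11 at q = 2. Since P = $128 ≥ min AVC, the firm produces.
MC = 23 - 24q + 9q^2. Setting P = MC and taking the root on the rising branch gives q* = 5.
TR = 128·5 = 640. TC = 478 + 190 = 668. Profit = 640 − 668 = -$28.
By producing, the firm covers all variable cost plus $450 of fixed cost; shutting down would lose the full $478.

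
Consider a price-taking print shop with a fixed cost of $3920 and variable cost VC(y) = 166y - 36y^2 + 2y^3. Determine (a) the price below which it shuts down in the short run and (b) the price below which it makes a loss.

AVC = 166 - 36y + 2y^2; minimized at y = 9, giving min AVC = $4. That is the shutdown price.
ATC = 3920/y + 166 - 36y + 2y^2. Setting dATC/dy = −3920/y^2 − 36 + 4y = 0 gives y = 14 (since 4·14^3 − 36·14^2 = 3920).
min ATC = 3920/14 + 166 − 36·14 + 2·14^2 = $334. That is the break-even price.
Between these two prices the firm operates at a loss; above $334 it earns a profit.

Shutdown price = $4; break-even price = $334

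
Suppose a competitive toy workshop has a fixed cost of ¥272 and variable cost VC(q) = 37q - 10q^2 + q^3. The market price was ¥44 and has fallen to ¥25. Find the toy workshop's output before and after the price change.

MC = 37 - 20q + 3q^2; the shutdown threshold is min AVC = ¥12 (at q = 5).
With P = ¥44 above the shutdown price, P = MC gives q = 7.
At P = ¥25 ≥ min AVC, set P = MC: q = 6. The firm stays open but cuts output.

Output falls from 7 to 6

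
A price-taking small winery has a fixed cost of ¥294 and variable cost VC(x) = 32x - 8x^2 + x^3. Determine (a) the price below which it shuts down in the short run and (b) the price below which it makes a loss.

Shutdown price = min AVC. AVC = 32 - 8x + x^2, with vertex at x = 4 and minimum ¥16.
ATC = 294/x + 32 - 8x + x^2. Setting dATC/dx = −294/x^2 − 8 + 2x = 0 gives x = 7 (since 2·7^3 − 8·7^2 = 294).
min ATC = 294/7 + 32 − 8·7 + 7^2 = ¥67. That is the break-even price.
Between these two prices the firm operates at a loss; above ¥67 it earns a profit.

Shutdown price = ¥16; break-even price = ¥67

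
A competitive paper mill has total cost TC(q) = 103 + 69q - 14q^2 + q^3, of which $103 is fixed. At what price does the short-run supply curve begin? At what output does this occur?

$20 per unit, at q = 7

The firm shuts down when price falls below the minimum of average variable cost. AVC = VC/q = 69 - 14q + q^2.
dAVC/dq = -14 + 2q = 0 gives q = 7. min AVC = 69 - 14·7 + 7^2 = 20.
The firm shuts down for any P below $20.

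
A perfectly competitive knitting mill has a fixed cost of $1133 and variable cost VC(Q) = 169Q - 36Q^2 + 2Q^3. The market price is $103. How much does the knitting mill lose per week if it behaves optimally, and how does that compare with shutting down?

Profit = -$165 at Q = 11

AVC = 169 - 36Q + 2Q^2 has its minimum $7 at Q = 9; price $103 clears that bar, so the firm operates.
MC = 169 - 72Q + 6Q^2. Setting P = MC and taking the root on the rising branch gives Q* = 11.
TR = 103·11 = 1133. TC = 1133 + 165 = 1298. Profit = 1133 − 1298 = -$165.
Shutting down would mean losing the fixed cost of $1133, so operating at a loss of $165 is better by $968.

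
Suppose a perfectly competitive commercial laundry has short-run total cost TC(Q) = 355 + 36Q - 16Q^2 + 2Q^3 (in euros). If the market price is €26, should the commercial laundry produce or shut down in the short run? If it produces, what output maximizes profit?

Strip out fixed cost: VC = 36Q - 16Q^2 + 2Q^3. Then AVC = 36 - 16Q + 2Q^2 and MC = 36 - 32Q + 6Q^2.
AVC hits its minimum where MC = AVC, at Q = 4, giving min AVC = 36 - 16·4 + 2·4^2 = €4.
P = €26 exceeds min AVC = €4, so the firm stays open.
Solving P = MC: 10 - 32Q + 6Q^2 = 0 ⇒ Q = 1/3 or 5. On the upward-sloping branch, Q* = 5.
Check: AVC at Q = 5 is €6 ≤ P, so revenue covers variable cost.
Profit = P·Q − TC = 26·5 − 385 = -€255, a loss, but smaller than the €355 fixed cost the firm would lose by shutting down.

Produce at Q = 5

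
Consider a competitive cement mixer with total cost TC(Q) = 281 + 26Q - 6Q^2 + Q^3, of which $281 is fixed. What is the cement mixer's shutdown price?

$17 per unit

Short-run supply begins at min AVC. From VC = 26Q - 6Q^2 + Q^3, AVC = 26 - 6Q + Q^2.
dAVC/dQ = -6 + 2Q = 0 gives Q = 3. min AVC = 26 - 6·3 + 3^2 = 17.
The firm shuts down for any P below $17.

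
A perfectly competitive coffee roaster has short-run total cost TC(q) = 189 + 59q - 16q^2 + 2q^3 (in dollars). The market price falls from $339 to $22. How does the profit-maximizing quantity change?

AVC = 59 - 16q + 2q^2, minimized at q = 4 where min AVC = $27. MC = 59 - 32q + 6q^2.
With P = $339 above the shutdown price, P = MC gives q = 10.
At P = $22 < min AVC = $27, price no longer covers variable cost at any output, so the firm shuts down: q = 0.

Output falls from 10 to 0 (the firm shuts down)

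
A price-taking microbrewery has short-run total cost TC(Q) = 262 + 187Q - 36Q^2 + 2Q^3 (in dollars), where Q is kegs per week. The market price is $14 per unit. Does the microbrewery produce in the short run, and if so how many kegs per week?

Shut down

Strip out fixed cost: VC = 187Q - 36Q^2 + 2Q^3. Then AVC = 187 - 36Q + 2Q^2 and MC = 187 - 72Q + 6Q^2.
AVC is minimized where dAVC/dQ = -36 + 4Q = 0, at Q = 9; min AVC = 187 - 36·9 + 2·9^2 = $25.
P = $14 lies below min AVC = $25; no output level covers variable cost.
Shutting down limits the loss to fixed cost, $262.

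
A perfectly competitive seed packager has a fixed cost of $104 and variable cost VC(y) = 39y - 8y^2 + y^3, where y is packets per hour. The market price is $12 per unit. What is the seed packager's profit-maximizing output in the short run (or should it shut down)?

Shut down

From TC, MC = TC'(y) = 39 - 16y + 3y^2 and AVC = VC/y = 39 - 8y + y^2.
AVC is minimized where dAVC/dy = -8 + 2y = 0, at y = 4; min AVC = 39 - 8·4 + 4^2 = $23.
Since P = $12 < min AVC = $23, price fails to cover variable cost at any output.
Best response: produce nothing and absorb the $104 fixed cost.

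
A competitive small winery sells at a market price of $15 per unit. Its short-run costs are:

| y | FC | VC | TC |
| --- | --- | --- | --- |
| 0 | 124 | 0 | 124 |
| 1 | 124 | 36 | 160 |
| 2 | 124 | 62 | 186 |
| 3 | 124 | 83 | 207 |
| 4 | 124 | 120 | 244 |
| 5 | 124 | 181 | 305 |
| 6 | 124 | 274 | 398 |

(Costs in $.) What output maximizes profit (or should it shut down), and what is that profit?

Tabulate TR − TC: y=0: -124; y=1: -145; y=2: -156; y=3: -162; y=4: -184; y=5: -230; y=6: -308.
Profit is highest at y = 0. Equivalently, the lowest AVC in the table is 83/3 ≈ $27.67 at y = 3, and P = $15 falls below it — price never covers variable cost, so the firm shuts down and loses only its fixed cost.

y = 0 (shut down); profit = -$124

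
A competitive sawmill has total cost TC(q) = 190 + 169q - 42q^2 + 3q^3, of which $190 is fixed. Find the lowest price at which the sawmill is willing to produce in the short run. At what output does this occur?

The firm shuts down when price falls below the minimum of average variable cost. AVC = VC/q = 169 - 42q + 3q^2.
dAVC/dq = -42 + 6q = 0 gives q = 7. min AVC = 169 - 42·7 + 3·7^2 = 22.
The firm shuts down for any P below $22.

$22 per unit, at q = 7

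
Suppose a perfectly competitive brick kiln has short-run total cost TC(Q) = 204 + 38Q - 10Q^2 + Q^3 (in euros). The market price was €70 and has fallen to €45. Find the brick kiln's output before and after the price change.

Output falls from 8 to 7

MC = 38 - 20Q + 3Q^2; the shutdown threshold is min AVC = €13 (at Q = 5).
With P = €70 above the shutdown price, P = MC gives Q = 8.
At P = €45 ≥ min AVC, set P = MC: Q = 7. The firm stays open but cuts output.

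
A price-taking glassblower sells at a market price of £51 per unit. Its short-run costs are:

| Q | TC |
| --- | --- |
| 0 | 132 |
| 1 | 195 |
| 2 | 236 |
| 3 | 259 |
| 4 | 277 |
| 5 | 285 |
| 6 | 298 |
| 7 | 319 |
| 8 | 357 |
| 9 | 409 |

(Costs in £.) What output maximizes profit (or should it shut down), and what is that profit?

Q = 8; profit = £51

Compute π = P·Q − TC at each output: Q=0: -132; Q=1: -144; Q=2: -134; Q=3: -106; Q=4: -73; Q=5: -30; Q=6: 8; Q=7: 38; Q=8: 51; Q=9: 50.
Profit is maximized at Q = 8. AVC there is 225/8 = £28.12 ≤ P, so producing beats shutting down (which would give -£132).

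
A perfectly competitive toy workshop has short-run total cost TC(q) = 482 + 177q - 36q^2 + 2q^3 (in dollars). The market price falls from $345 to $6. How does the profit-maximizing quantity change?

Output falls from 14 to 0 (the firm shuts down)

MC = 177 - 72q + 6q^2; the shutdown threshold is min AVC = $15 (at q = 9).
At P = $345 ≥ min AVC, set P = MC on the rising branch: q = 14.
At P = $6 < min AVC = $15, price no longer covers variable cost at any output, so the firm shuts down: q = 0.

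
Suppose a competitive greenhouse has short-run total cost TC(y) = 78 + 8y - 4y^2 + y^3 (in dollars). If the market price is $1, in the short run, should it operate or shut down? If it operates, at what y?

Variable cost is VC = 8y - 4y^2 + y^3, so AVC = VC/y = 8 - 4y + y^2 and MC = dTC/dy = 8 - 8y + 3y^2.
AVC is minimized where dAVC/dy = -4 + 2y = 0, at y = 2; min AVC = 8 - 4·2 + 2^2 = $4.
Since P = $1 < min AVC = $4, price fails to cover variable cost at any output.
The firm minimizes its loss by shutting down and losing only its fixed cost of $78.

Shut down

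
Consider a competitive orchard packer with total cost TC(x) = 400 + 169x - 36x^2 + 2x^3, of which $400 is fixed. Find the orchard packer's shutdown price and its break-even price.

Shutdown price = min AVC. AVC = 169 - 36x + 2x^2, with vertex at x = 9 and minimum $7.
ATC = 400/x + 169 - 36x + 2x^2. Setting dATC/dx = −400/x^2 − 36 + 4x = 0 gives x = 10 (since 4·10^3 − 36·10^2 = 400).
min ATC = 400/10 + 169 − 36·10 + 2·10^2 = $49. That is the break-even price.
For $7 ≤ P < $49 the firm produces at a loss; below $7 it shuts down.

Shutdown price = $7; break-even price = $49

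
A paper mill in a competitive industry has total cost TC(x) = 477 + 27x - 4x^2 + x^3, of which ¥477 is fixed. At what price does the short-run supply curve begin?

¥23 per unit

Short-run supply begins at min AVC. From VC = 27x - 4x^2 + x^3, AVC = 27 - 4x + x^2.
dAVC/dx = -4 + 2x = 0 gives x = 2. min AVC = 27 - 4·2 + 2^2 = 23.
The firm shuts down for any P below ¥23.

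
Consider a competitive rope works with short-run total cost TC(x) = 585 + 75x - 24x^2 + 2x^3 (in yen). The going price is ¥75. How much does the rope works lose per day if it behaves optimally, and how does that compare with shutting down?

AVC = 75 - 24x + 2x^2 has its minimum ¥3 at x = 6; price ¥75 clears that bar, so the firm operates.
MC = 75 - 48x + 6x^2. Setting P = MC and taking the root on the rising branch gives x* = 8.
TR = 75·8 = 600. TC = 585 + 88 = 673. Profit = 600 − 673 = -¥73.
By producing, the firm covers all variable cost plus ¥512 of fixed cost; shutting down would lose the full ¥585.

Profit = -¥73 at x = 8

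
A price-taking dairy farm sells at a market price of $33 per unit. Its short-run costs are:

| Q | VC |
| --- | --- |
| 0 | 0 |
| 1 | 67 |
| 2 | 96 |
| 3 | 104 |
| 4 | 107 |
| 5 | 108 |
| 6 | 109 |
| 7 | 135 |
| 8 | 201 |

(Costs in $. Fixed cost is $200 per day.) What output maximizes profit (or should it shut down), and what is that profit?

Q = 7; profit = -$104

Tabulate TR − TC: Q=0: -200; Q=1: -234; Q=2: -230; Q=3: -205; Q=4: -175; Q=5: -143; Q=6: -111; Q=7: -104; Q=8: -137.
Profit is maximized at Q = 7. AVC there is 135/7 = $19.29 ≤ P, so producing beats shutting down (which would give -$200).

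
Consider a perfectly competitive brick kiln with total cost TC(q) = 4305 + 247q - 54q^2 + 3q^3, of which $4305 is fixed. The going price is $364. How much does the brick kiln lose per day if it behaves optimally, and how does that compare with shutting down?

Profit = -$249 at q = 13

AVC = 247 - 54q + 3q^2 has its minimum $4 at q = 9; price $364 clears that bar, so the firm operates.
MC = 247 - 108q + 9q^2. Setting P = MC and taking the root on the rising branch gives q* = 13.
TR = 364·13 = 4732. TC = 4305 + 676 = 4981. Profit = 4732 − 4981 = -$249.
That loss of $249 beats the $4305 the firm would lose by shutting down; producing recovers $4056 of fixed cost.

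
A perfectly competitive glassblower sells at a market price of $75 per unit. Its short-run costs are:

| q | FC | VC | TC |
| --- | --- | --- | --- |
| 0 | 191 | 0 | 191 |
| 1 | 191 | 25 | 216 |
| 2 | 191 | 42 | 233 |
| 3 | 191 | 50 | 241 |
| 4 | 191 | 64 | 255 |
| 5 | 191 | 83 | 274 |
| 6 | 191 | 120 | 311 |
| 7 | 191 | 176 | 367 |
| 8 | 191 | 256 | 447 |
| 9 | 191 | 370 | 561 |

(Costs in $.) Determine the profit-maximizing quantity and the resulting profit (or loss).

q = 7; profit = $158

Compute π = P·q − TC at each output: q=0: -191; q=1: -141; q=2: -83; q=3: -16; q=4: 45; q=5: 101; q=6: 139; q=7: 158; q=8: 153; q=9: 114.
Profit is maximized at q = 7. AVC there is 176/7 = $25.14 ≤ P, so producing beats shutting down (which would give -$191).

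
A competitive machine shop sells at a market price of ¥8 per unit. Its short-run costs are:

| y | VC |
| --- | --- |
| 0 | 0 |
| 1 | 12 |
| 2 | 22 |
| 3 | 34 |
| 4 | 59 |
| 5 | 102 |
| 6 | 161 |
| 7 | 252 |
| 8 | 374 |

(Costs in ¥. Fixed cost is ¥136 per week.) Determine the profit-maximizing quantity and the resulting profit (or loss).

y = 0 (shut down); profit = -¥136

Compute π = P·y − TC at each output: y=0: -136; y=1: -140; y=2: -142; y=3: -146; y=4: -163; y=5: -198; y=6: -249; y=7: -332; y=8: -446.
Profit is highest at y = 0. Equivalently, the lowest AVC in the table is 22/2 ≈ ¥11 at y = 2, and P = ¥8 falls below it — price never covers variable cost, so the firm shuts down and loses only its fixed cost.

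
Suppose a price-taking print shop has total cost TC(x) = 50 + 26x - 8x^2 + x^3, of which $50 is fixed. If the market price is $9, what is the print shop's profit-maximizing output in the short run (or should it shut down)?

Shut down

Variable cost is VC = 26x - 8x^2 + x^3, so AVC = VC/x = 26 - 8x + x^2 and MC = dTC/dx = 26 - 16x + 3x^2.
AVC hits its minimum where MC = AVC, at x = 4, giving min AVC = 26 - 8·4 + 4^2 = $10.
With P < min AVC ($9 < $10), every unit sold adds to the loss.
The firm minimizes its loss by shutting down and losing only its fixed cost of $50.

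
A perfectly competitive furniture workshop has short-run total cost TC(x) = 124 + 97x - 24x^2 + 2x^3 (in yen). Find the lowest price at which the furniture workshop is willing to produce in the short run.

Short-run supply begins at min AVC. From VC = 97x - 24x^2 + 2x^3, AVC = 97 - 24x + 2x^2.
dAVC/dx = -24 + 4x = 0 gives x = 6. min AVC = 97 - 24·6 + 2·6^2 = 25.
For P < ¥25 the firm produces nothing.

¥25 per unit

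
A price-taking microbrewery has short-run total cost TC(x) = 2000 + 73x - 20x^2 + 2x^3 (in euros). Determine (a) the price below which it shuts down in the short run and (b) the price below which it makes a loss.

AVC = 73 - 20x + 2x^2; minimized at x = 5, giving min AVC = €23. That is the shutdown price.
ATC = 2000/x + 73 - 20x + 2x^2. Setting dATC/dx = −2000/x^2 − 20 + 4x = 0 gives x = 10 (since 4·10^3 − 20·10^2 = 2000).
min ATC = 2000/10 + 73 − 20·10 + 2·10^2 = €273. That is the break-even price.
Between these two prices the firm operates at a loss; above €273 it earns a profit.

Shutdown price = €23; break-even price = €273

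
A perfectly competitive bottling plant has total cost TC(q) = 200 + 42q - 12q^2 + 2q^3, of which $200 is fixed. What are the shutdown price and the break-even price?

AVC = 42 - 12q + 2q^2; minimized at q = 3, giving min AVC = $24. That is the shutdown price.
ATC = 200/q + 42 - 12q + 2q^2. Setting dATC/dq = −200/q^2 − 12 + 4q = 0 gives q = 5 (since 4·5^3 − 12·5^2 = 200).
min ATC = 200/5 + 42 − 12·5 + 2·5^2 = $72. That is the break-even price.
Between these two prices the firm operates at a loss; above $72 it earns a profit.

Shutdown price = $24; break-even price = $72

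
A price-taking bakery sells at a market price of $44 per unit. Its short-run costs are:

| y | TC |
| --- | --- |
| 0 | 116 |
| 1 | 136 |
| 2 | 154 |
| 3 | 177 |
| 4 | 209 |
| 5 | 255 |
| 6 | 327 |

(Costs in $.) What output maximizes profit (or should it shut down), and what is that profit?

y = 4; profit = -$33

Profit at each row (π = 44y − TC): y=0: -116; y=1: -92; y=2: -66; y=3: -45; y=4: -33; y=5: -35; y=6: -63.
Profit is maximized at y = 4. AVC there is 93/4 = $23.25 ≤ P, so producing beats shutting down (which would give -$116).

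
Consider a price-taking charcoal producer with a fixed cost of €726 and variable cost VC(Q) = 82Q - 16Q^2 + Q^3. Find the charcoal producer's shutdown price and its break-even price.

AVC = 82 - 16Q + Q^2; minimized at Q = 8, giving min AVC = €18. That is the shutdown price.
ATC = 726/Q + 82 - 16Q + Q^2. Setting dATC/dQ = −726/Q^2 − 16 + 2Q = 0 gives Q = 11 (since 2·11^3 − 16·11^2 = 726).
min ATC = 726/11 + 82 − 16·11 + 11^2 = €93. That is the break-even price.
Between these two prices the firm operates at a loss; above €93 it earns a profit.

Shutdown price = €18; break-even price = €93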